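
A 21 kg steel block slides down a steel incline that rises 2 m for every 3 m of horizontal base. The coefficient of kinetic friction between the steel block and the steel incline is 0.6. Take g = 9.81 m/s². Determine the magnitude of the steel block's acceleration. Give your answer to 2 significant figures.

Resolving the weight along the incline: the component pulling the steel block down the slope is mg sin 33.69° = 21 × 9.81 × 0.5547 = 114.274 N, and the normal force is N = mg cos 33.69° = 21 × 9.81 × 0.8321 = 171.421 N.
Kinetic friction acts up the slope with magnitude f = μN = 0.6 × 171.421 = 102.853 N.
Net force along the incline is 114.274 − 102.853 = 11.421 N, so a = 11.421 / 21 = 0.5439 m/s².

0.54 m/s²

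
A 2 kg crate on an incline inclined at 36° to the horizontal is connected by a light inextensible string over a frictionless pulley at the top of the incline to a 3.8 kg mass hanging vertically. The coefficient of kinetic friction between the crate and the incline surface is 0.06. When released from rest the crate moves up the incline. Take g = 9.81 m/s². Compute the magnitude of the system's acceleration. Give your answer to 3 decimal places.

4.275 m/s²

For the crate on the incline: the weight component along the slope is m₁g sin 36° = 2 × 9.81 × 0.5878 = 11.533 N and the normal force is N = m₁g cos 36° = 15.873 N.
Kinetic friction opposes the crate's motion up the incline: f = μN = 0.06 × 15.873 = 0.952 N acting down the slope.
Newton's second law for the crate (up-slope positive): T − 11.533 − 0.952 = 2 a. For the hanging mass (downward positive): 3.8 × 9.81 − T = 3.8 a.
Adding the two equations eliminates T: 24.793 = 5.8 a, so a = 4.2747 m/s².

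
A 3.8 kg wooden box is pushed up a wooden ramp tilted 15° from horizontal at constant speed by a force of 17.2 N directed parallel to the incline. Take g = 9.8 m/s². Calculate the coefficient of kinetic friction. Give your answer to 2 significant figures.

0.21

At constant speed ΣF = 0 along the incline. The applied 17.2 N acts up the slope; the weight component mg sin 15° = 9.638 N and kinetic friction μN both act down the slope.
So 17.2 = 9.638 + μ × 35.971, giving μ = (17.2 − 9.638) / 35.971 = 0.2102.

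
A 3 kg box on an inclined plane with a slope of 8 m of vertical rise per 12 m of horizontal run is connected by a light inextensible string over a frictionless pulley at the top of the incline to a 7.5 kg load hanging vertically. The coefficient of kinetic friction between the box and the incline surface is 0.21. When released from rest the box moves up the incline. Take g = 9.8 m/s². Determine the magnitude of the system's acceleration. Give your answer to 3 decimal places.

4.958 m/s²

For the box on the incline: the weight component along the slope is m₁g sin 33.69° = 3 × 9.8 × 0.5547 = 16.308 N and the normal force is N = m₁g cos 33.69° = 24.462 N.
Kinetic friction opposes the box's motion up the incline: f = μN = 0.21 × 24.462 = 5.137 N acting down the slope.
Newton's second law for the box (up-slope positive): T − 16.308 − 5.137 = 3 a. For the hanging load (downward positive): 7.5 × 9.8 − T = 7.5 a.
Adding the two equations eliminates T: 52.055 = 10.5 a, so a = 4.9576 m/s².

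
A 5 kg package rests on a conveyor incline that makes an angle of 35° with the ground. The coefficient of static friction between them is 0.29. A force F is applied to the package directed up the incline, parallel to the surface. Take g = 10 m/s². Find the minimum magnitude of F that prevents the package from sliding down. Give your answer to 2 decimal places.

16.80 N

The normal force is N = mg cos 35° = 40.958 N. With F at its minimum the package is on the verge of sliding down, so static friction is at its maximum μ_s N = 0.29 × 40.958 = 11.878 N and acts up the slope.
Equilibrium along the incline: F + μ_s N = mg sin 35°, so F = 28.679 − 11.878 = 16.801 N.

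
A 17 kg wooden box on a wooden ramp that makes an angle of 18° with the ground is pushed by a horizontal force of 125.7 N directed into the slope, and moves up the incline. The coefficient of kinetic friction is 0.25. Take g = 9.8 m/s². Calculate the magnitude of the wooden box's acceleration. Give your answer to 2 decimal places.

1.10 m/s²

The horizontal push has components F cos 18° = 125.7 × 0.9511 = 119.553 N up the incline and F sin 18° = 125.7 × 0.3090 = 38.841 N pressing into the surface.
The normal force is therefore N = mg cos 18° + F sin 18° = 158.453 + 38.841 = 197.294 N, and kinetic friction down the slope is μN = 0.25 × 197.294 = 49.324 N.
Along the incline: F cos 18° − mg sin 18° − μN = ma, so 119.553 − 51.479 − 49.324 = 17 a, giving a = 1.1029 m/s².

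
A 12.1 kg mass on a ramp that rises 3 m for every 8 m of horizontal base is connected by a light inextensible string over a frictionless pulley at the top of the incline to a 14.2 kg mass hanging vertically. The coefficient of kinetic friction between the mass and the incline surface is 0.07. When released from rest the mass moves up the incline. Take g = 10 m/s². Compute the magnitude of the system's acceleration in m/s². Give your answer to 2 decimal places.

3.48 m/s²

For the mass on the incline: the weight component along the slope is m₁g sin 20.56° = 12.1 × 10 × 0.3511 = 42.483 N and the normal force is N = m₁g cos 20.56° = 113.296 N.
Kinetic friction opposes the mass's motion up the incline: f = μN = 0.07 × 113.296 = 7.931 N acting down the slope.
Newton's second law for the mass (up-slope positive): T − 42.483 − 7.931 = 12.1 a. For the hanging mass (downward positive): 14.2 × 10 − T = 14.2 a.
Adding the two equations eliminates T: 91.586 = 26.3 a, so a = 3.4824 m/s².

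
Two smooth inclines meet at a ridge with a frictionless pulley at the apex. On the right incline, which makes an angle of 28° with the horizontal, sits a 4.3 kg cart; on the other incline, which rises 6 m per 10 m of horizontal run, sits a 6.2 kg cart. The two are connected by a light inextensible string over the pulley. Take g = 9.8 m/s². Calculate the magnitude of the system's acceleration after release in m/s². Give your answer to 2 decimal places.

Resolve each weight along its own incline: the 4.3 kg mass has component 4.3 × 9.8 × sin 28° = 19.784 N down its slope, and the 6.2 kg mass has 6.2 × 9.8 × sin 30.96° = 31.261 N down its slope.
The 6.2 kg side's 31.261 N exceeds the other side's 19.784 N, so that mass slides down and the 4.3 kg mass slides up. Taking that direction as positive, Newton's second law for the whole system gives 31.261 − 19.784 = (4.3 + 6.2) a, so a = 11.477 / 10.5 = 1.0930 m/s².

1.09 m/s²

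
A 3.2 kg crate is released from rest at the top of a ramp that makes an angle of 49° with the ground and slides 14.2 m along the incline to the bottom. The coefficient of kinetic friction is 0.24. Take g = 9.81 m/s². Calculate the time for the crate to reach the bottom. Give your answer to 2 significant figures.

2.2 s

The weight component along the incline is mg sin 49° = 23.692 N and the normal force is N = mg cos 49° = 20.595 N.
Friction up the slope is f = μN = 0.24 × 20.595 = 4.943 N, so the net downslope force is 23.692 − 4.943 = 18.749 N and a = 18.749 / 3.2 = 5.8591 m/s².
Starting from rest, L = ½at², so t = √(2L/a) = √(2 × 14.2 / 5.8591) = 2.2016 s.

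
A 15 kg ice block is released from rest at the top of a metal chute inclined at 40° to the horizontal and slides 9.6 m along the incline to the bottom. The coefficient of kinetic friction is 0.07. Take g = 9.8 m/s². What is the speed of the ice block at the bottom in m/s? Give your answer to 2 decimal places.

10.53 m/s

The weight component along the incline is mg sin 40° = 94.490 N and the normal force is N = mg cos 40° = 112.609 N.
Friction up the slope is f = μN = 0.07 × 112.609 = 7.883 N, so the net downslope force is 94.490 − 7.883 = 86.607 N and a = 86.607 / 15 = 5.7738 m/s².
Starting from rest over a distance of 9.6 m, v² = 2aL = 2 × 5.7738 × 9.6 = 110.8570, so v = 10.5289 m/s.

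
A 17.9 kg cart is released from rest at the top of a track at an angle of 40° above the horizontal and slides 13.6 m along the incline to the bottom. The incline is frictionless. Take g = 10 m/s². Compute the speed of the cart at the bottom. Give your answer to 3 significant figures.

The weight component along the incline is mg sin 40° = 115.059 N and the normal force is N = mg cos 40° = 137.122 N.
With no friction, a = g sin 40° = 6.4279 m/s².
Starting from rest over a distance of 13.6 m, v² = 2aL = 2 × 6.4279 × 13.6 = 174.8389, so v = 13.2227 m/s.

13.2 m/s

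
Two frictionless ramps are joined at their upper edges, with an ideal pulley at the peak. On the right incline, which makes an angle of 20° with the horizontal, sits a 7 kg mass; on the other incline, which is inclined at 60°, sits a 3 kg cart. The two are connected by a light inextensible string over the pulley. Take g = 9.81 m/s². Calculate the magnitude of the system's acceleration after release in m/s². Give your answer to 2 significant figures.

Resolve each weight along its own incline: the 7 kg mass has component 7 × 9.81 × sin 20° = 23.487 N down its slope, and the 3 kg mass has 3 × 9.81 × sin 60° = 25.487 N down its slope.
The 3 kg side's 25.487 N exceeds the other side's 23.487 N, so that mass slides down and the 7 kg mass slides up. Taking that direction as positive, Newton's second law for the whole system gives 25.487 − 23.487 = (7 + 3) a, so a = 2.000 / 10 = 0.2000 m/s².

0.20 m/s²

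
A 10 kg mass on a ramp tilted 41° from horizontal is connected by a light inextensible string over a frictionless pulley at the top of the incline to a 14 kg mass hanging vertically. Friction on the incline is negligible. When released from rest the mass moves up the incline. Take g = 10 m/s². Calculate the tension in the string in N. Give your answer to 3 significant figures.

For the mass on the incline: the weight component along the slope is m₁g sin 41° = 10 × 10 × 0.6561 = 65.610 N and the normal force is N = m₁g cos 41° = 75.471 N.
Newton's second law for the mass (up-slope positive): T − 65.610 = 10 a. For the hanging mass (downward positive): 14 × 10 − T = 14 a.
Adding the two equations eliminates T: 74.390 = 24 a, so a = 3.0996 m/s².
Then from the hanging mass's equation, T = 14 × (10 − 3.0996) = 96.606 N.

96.6 N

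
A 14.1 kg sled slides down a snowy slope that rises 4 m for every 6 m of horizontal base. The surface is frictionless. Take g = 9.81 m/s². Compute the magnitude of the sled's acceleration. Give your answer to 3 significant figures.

5.44 m/s²

Resolving the weight along the incline: the component pulling the sled down the slope is mg sin 33.69° = 14.1 × 9.81 × 0.5547 = 76.727 N, and the normal force is N = mg cos 33.69° = 14.1 × 9.81 × 0.8321 = 115.097 N.
With no friction the net force along the incline is 76.727 N, so a = g sin 33.69° = 76.727 / 14.1 = 5.4416 m/s².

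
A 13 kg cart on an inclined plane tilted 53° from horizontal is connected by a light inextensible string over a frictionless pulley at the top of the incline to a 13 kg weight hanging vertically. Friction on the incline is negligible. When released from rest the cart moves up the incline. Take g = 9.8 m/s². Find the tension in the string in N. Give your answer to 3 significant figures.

115 N

For the cart on the incline: the weight component along the slope is m₁g sin 53° = 13 × 9.8 × 0.7986 = 101.742 N and the normal force is N = m₁g cos 53° = 76.671 N.
Newton's second law for the cart (up-slope positive): T − 101.742 = 13 a. For the hanging weight (downward positive): 13 × 9.8 − T = 13 a.
Adding the two equations eliminates T: 25.658 = 26 a, so a = 0.9868 m/s².
Then from the hanging weight's equation, T = 13 × (9.8 − 0.9868) = 114.572 N.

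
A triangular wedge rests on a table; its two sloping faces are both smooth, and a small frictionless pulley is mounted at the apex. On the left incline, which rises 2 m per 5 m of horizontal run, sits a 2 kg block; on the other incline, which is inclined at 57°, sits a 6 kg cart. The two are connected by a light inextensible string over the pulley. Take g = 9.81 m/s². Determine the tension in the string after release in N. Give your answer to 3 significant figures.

Resolve each weight along its own incline: the 2 kg mass has component 2 × 9.81 × sin 21.80° = 7.287 N down its slope, and the 6 kg mass has 6 × 9.81 × sin 57° = 49.364 N down its slope.
The 6 kg side's 49.364 N exceeds the other side's 7.287 N, so that mass slides down and the 2 kg mass slides up. Taking that direction as positive, Newton's second law for the whole system gives 49.364 − 7.287 = (2 + 6) a, so a = 42.077 / 8 = 5.2596 m/s².
For the 2 kg mass (up-slope positive): T − 7.287 = 2 × 5.2596, so T = 17.806 N.

17.8 N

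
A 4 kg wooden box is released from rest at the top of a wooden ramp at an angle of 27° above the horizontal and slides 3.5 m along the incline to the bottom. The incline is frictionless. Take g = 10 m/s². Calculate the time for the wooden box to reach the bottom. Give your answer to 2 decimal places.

1.24 s

The weight component along the incline is mg sin 27° = 18.160 N and the normal force is N = mg cos 27° = 35.640 N.
With no friction, a = g sin 27° = 4.5399 m/s².
Starting from rest, L = ½at², so t = √(2L/a) = √(2 × 3.5 / 4.5399) = 1.2417 s.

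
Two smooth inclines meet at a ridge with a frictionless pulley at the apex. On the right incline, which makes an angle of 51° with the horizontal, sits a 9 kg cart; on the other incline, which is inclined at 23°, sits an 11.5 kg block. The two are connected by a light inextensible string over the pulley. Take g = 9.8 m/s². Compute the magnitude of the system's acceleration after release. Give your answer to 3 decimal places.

1.196 m/s²

Resolve each weight along its own incline: the 9 kg mass has component 9 × 9.8 × sin 51° = 68.544 N down its slope, and the 11.5 kg mass has 11.5 × 9.8 × sin 23° = 44.035 N down its slope.
The 9 kg side's 68.544 N exceeds the other side's 44.035 N, so that mass slides down and the 11.5 kg mass slides up. Taking that direction as positive, Newton's second law for the whole system gives 68.544 − 44.035 = (9 + 11.5) a, so a = 24.509 / 20.5 = 1.1956 m/s².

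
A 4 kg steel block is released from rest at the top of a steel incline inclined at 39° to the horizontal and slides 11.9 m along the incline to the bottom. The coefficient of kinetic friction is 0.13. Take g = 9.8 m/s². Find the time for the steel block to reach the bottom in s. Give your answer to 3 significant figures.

The weight component along the incline is mg sin 39° = 24.669 N and the normal force is N = mg cos 39° = 30.464 N.
Friction up the slope is f = μN = 0.13 × 30.464 = 3.960 N, so the net downslope force is 24.669 − 3.960 = 20.709 N and a = 20.709 / 4 = 5.1772 m/s².
Starting from rest, L = ½at², so t = √(2L/a) = √(2 × 11.9 / 5.1772) = 2.1441 s.

2.14 s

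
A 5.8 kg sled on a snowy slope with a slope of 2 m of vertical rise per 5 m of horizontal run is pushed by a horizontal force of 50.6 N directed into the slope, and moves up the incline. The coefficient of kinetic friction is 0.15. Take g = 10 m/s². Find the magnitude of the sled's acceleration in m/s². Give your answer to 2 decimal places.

The horizontal push has components F cos 21.80° = 50.6 × 0.9285 = 46.982 N up the incline and F sin 21.80° = 50.6 × 0.3714 = 18.793 N pressing into the surface.
The normal force is therefore N = mg cos 21.80° + F sin 21.80° = 53.853 + 18.793 = 72.646 N, and kinetic friction down the slope is μN = 0.15 × 72.646 = 10.897 N.
Along the incline: F cos 21.80° − mg sin 21.80° − μN = ma, so 46.982 − 21.541 − 10.897 = 5.8 a, giving a = 2.5076 m/s².

2.51 m/s²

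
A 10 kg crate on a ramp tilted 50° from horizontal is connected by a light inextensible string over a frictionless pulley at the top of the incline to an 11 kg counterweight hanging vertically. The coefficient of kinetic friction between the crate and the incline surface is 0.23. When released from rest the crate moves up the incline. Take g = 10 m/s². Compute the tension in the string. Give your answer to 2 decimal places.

For the crate on the incline: the weight component along the slope is m₁g sin 50° = 10 × 10 × 0.7660 = 76.600 N and the normal force is N = m₁g cos 50° = 64.279 N.
Kinetic friction opposes the crate's motion up the incline: f = μN = 0.23 × 64.279 = 14.784 N acting down the slope.
Newton's second law for the crate (up-slope positive): T − 76.600 − 14.784 = 10 a. For the hanging counterweight (downward positive): 11 × 10 − T = 11 a.
Adding the two equations eliminates T: 18.616 = 21 a, so a = 0.8865 m/s².
Then from the hanging counterweight's equation, T = 11 × (10 − 0.8865) = 100.249 N.

100.25 N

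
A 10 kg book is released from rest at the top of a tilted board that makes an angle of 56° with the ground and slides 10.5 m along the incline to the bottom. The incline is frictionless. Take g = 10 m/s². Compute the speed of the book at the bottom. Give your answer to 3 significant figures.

13.2 m/s

The weight component along the incline is mg sin 56° = 82.904 N and the normal force is N = mg cos 56° = 55.919 N.
With no friction, a = g sin 56° = 8.2904 m/s².
Starting from rest over a distance of 10.5 m, v² = 2aL = 2 × 8.2904 × 10.5 = 174.0984, so v = 13.1946 m/s.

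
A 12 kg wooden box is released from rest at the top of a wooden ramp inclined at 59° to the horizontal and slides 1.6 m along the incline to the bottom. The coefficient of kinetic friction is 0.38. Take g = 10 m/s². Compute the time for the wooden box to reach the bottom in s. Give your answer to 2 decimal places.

0.70 s

The weight component along the incline is mg sin 59° = 102.860 N and the normal force is N = mg cos 59° = 61.805 N.
Friction up the slope is f = μN = 0.38 × 61.805 = 23.486 N, so the net downslope force is 102.860 − 23.486 = 79.374 N and a = 79.374 / 12 = 6.6145 m/s².
Starting from rest, L = ½at², so t = √(2L/a) = √(2 × 1.6 / 6.6145) = 0.6955 s.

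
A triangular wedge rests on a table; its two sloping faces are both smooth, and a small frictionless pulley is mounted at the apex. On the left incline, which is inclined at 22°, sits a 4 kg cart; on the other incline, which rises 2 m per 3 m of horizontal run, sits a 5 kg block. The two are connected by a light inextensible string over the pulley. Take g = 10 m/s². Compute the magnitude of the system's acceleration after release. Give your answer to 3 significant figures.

1.42 m/s²

Resolve each weight along its own incline: the 4 kg mass has component 4 × 10 × sin 22° = 14.984 N down its slope, and the 5 kg mass has 5 × 10 × sin 33.69° = 27.735 N down its slope.
The 5 kg side's 27.735 N exceeds the other side's 14.984 N, so that mass slides down and the 4 kg mass slides up. Taking that direction as positive, Newton's second law for the whole system gives 27.735 − 14.984 = (4 + 5) a, so a = 12.751 / 9 = 1.4168 m/s².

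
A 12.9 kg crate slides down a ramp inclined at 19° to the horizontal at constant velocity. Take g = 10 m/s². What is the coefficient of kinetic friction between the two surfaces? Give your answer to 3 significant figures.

At constant velocity the net force along the incline is zero: mg sin 19° = μ mg cos 19°.
So μ = tan 19° = 0.3256 / 0.9455 = 0.3444.

0.344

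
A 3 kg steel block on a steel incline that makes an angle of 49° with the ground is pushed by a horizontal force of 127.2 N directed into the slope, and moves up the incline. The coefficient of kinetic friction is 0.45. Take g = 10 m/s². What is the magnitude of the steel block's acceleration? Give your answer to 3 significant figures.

2.92 m/s²

The horizontal push has components F cos 49° = 127.2 × 0.6561 = 83.456 N up the incline and F sin 49° = 127.2 × 0.7547 = 95.998 N pressing into the surface.
The normal force is therefore N = mg cos 49° + F sin 49° = 19.683 + 95.998 = 115.681 N, and kinetic friction down the slope is μN = 0.45 × 115.681 = 52.056 N.
Along the incline: F cos 49° − mg sin 49° − μN = ma, so 83.456 − 22.641 − 52.056 = 3 a, giving a = 2.9197 m/s².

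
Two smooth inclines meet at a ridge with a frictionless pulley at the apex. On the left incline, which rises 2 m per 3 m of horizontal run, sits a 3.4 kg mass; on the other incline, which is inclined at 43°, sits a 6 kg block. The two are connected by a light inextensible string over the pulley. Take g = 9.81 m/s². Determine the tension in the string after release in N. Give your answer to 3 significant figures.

Resolve each weight along its own incline: the 3.4 kg mass has component 3.4 × 9.81 × sin 33.69° = 18.501 N down its slope, and the 6 kg mass has 6 × 9.81 × sin 43° = 40.142 N down its slope.
The 6 kg side's 40.142 N exceeds the other side's 18.501 N, so that mass slides down and the 3.4 kg mass slides up. Taking that direction as positive, Newton's second law for the whole system gives 40.142 − 18.501 = (3.4 + 6) a, so a = 21.641 / 9.4 = 2.3022 m/s².
For the 3.4 kg mass (up-slope positive): T − 18.501 = 3.4 × 2.3022, so T = 26.328 N.

26.3 N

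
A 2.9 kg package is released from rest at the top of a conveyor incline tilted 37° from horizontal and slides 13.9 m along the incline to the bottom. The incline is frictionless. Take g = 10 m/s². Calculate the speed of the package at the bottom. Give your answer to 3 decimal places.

12.935 m/s

The weight component along the incline is mg sin 37° = 17.453 N and the normal force is N = mg cos 37° = 23.160 N.
With no friction, a = g sin 37° = 6.0182 m/s².
Starting from rest over a distance of 13.9 m, v² = 2aL = 2 × 6.0182 × 13.9 = 167.3060, so v = 12.9347 m/s.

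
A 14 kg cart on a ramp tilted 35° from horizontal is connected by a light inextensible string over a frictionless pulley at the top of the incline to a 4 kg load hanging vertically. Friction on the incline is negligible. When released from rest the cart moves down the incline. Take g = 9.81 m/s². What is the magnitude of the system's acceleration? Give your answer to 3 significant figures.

2.20 m/s²

For the cart on the incline: the weight component along the slope is m₁g sin 35° = 14 × 9.81 × 0.5736 = 78.778 N and the normal force is N = m₁g cos 35° = 112.502 N.
Newton's second law for the cart (down-slope positive): 78.778 − T = 14 a. For the hanging load (upward positive): T − 4 × 9.81 = 4 a.
Adding the two equations eliminates T: 39.538 = 18 a, so a = 2.1966 m/s².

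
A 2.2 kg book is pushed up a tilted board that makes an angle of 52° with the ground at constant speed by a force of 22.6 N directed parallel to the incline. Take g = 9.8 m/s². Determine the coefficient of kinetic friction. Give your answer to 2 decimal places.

At constant speed ΣF = 0 along the incline. The applied 22.6 N acts up the slope; the weight component mg sin 52° = 16.990 N and kinetic friction μN both act down the slope.
So 22.6 = 16.990 + μ × 13.274, giving μ = (22.6 − 16.990) / 13.274 = 0.4226.

0.42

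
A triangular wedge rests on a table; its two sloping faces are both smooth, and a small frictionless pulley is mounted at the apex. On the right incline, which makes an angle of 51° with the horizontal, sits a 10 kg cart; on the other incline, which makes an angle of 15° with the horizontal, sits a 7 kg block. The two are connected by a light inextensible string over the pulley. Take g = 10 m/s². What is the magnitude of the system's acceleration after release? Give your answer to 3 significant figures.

Resolve each weight along its own incline: the 10 kg mass has component 10 × 10 × sin 51° = 77.715 N down its slope, and the 7 kg mass has 7 × 10 × sin 15° = 18.117 N down its slope.
The 10 kg side's 77.715 N exceeds the other side's 18.117 N, so that mass slides down and the 7 kg mass slides up. Taking that direction as positive, Newton's second law for the whole system gives 77.715 − 18.117 = (10 + 7) a, so a = 59.598 / 17 = 3.5058 m/s².

3.51 m/s²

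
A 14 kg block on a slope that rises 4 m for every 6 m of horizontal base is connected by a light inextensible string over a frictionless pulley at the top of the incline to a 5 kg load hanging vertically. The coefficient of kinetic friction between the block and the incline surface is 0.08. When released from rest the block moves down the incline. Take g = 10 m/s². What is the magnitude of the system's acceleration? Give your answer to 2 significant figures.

0.97 m/s²

For the block on the incline: the weight component along the slope is m₁g sin 33.69° = 14 × 10 × 0.5547 = 77.658 N and the normal force is N = m₁g cos 33.69° = 116.487 N.
Kinetic friction opposes the block's motion down the incline: f = μN = 0.08 × 116.487 = 9.319 N acting up the slope.
Newton's second law for the block (down-slope positive): 77.658 − 9.319 − T = 14 a. For the hanging load (upward positive): T − 5 × 10 = 5 a.
Adding the two equations eliminates T: 18.339 = 19 a, so a = 0.9652 m/s².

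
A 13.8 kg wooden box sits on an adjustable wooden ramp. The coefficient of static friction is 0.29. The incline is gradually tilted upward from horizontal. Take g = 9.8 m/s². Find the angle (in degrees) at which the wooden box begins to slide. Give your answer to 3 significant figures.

16.2°

At the threshold of sliding, static friction is at its maximum μ_s N and exactly balances the weight component along the incline: mg sin θ = μ_s mg cos θ.
Hence tan θ = μ_s = 0.29, so θ = arctan(0.29) = 16.1722°.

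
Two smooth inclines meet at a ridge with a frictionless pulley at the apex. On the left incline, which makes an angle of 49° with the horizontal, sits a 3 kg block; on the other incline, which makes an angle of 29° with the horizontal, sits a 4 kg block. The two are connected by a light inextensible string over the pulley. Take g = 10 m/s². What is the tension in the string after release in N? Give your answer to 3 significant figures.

Resolve each weight along its own incline: the 3 kg mass has component 3 × 10 × sin 49° = 22.641 N down its slope, and the 4 kg mass has 4 × 10 × sin 29° = 19.392 N down its slope.
The 3 kg side's 22.641 N exceeds the other side's 19.392 N, so that mass slides down and the 4 kg mass slides up. Taking that direction as positive, Newton's second law for the whole system gives 22.641 − 19.392 = (3 + 4) a, so a = 3.249 / 7 = 0.4641 m/s².
For the 4 kg mass (up-slope positive): T − 19.392 = 4 × 0.4641, so T = 21.248 N.

21.2 N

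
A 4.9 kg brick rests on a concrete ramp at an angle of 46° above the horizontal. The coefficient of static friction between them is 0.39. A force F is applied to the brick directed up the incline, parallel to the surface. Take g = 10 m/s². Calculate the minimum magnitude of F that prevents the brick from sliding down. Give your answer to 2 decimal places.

The normal force is N = mg cos 46° = 34.038 N. With F at its minimum the brick is on the verge of sliding down, so static friction is at its maximum μ_s N = 0.39 × 34.038 = 13.275 N and acts up the slope.
Equilibrium along the incline: F + μ_s N = mg sin 46°, so F = 35.248 − 13.275 = 21.973 N.

21.97 N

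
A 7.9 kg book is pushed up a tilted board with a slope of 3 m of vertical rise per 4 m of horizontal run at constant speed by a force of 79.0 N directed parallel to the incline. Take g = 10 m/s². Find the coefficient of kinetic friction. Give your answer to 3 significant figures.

0.500

At constant speed ΣF = 0 along the incline. The applied 79.0 N acts up the slope; the weight component mg sin 36.87° = 47.400 N and kinetic friction μN both act down the slope.
So 79.0 = 47.400 + μ × 63.200, giving μ = (79.0 − 47.400) / 63.200 = 0.5000.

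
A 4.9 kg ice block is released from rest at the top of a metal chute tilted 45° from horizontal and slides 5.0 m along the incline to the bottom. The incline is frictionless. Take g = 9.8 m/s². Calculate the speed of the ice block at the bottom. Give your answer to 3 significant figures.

8.32 m/s

The weight component along the incline is mg sin 45° = 33.955 N and the normal force is N = mg cos 45° = 33.955 N.
With no friction, a = g sin 45° = 6.9296 m/s².
Starting from rest over a distance of 5.0 m, v² = 2aL = 2 × 6.9296 × 5.0 = 69.2960, so v = 8.3244 m/s.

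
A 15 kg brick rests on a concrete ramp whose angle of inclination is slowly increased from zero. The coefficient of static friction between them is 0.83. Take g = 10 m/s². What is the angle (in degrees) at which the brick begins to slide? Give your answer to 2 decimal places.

39.69°

At the threshold of sliding, static friction is at its maximum μ_s N and exactly balances the weight component along the incline: mg sin θ = μ_s mg cos θ.
Hence tan θ = μ_s = 0.83, so θ = arctan(0.83) = 39.6927°.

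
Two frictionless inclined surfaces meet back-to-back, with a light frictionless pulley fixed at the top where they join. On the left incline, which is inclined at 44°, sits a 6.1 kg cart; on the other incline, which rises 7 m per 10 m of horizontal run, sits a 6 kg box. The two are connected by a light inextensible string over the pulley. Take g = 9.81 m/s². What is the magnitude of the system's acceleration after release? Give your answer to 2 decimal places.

0.65 m/s²

Resolve each weight along its own incline: the 6.1 kg mass has component 6.1 × 9.81 × sin 44° = 41.569 N down its slope, and the 6 kg mass has 6 × 9.81 × sin 34.99° = 33.754 N down its slope.
The 6.1 kg side's 41.569 N exceeds the other side's 33.754 N, so that mass slides down and the 6 kg mass slides up. Taking that direction as positive, Newton's second law for the whole system gives 41.569 − 33.754 = (6.1 + 6) a, so a = 7.815 / 12.1 = 0.6459 m/s².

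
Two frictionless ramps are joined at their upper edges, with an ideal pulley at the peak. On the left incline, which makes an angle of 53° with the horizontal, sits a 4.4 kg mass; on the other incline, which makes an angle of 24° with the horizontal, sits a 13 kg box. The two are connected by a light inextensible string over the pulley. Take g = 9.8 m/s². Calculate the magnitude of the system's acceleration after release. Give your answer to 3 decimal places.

0.999 m/s²

Resolve each weight along its own incline: the 4.4 kg mass has component 4.4 × 9.8 × sin 53° = 34.437 N down its slope, and the 13 kg mass has 13 × 9.8 × sin 24° = 51.818 N down its slope.
The 13 kg side's 51.818 N exceeds the other side's 34.437 N, so that mass slides down and the 4.4 kg mass slides up. Taking that direction as positive, Newton's second law for the whole system gives 51.818 − 34.437 = (4.4 + 13) a, so a = 17.381 / 17.4 = 0.9989 m/s².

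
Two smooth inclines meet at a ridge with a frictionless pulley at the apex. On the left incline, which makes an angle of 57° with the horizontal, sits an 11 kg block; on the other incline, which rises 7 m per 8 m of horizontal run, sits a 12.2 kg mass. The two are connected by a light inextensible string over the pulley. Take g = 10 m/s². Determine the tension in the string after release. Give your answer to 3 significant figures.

Resolve each weight along its own incline: the 11 kg mass has component 11 × 10 × sin 57° = 92.254 N down its slope, and the 12.2 kg mass has 12.2 × 10 × sin 41.19° = 80.338 N down its slope.
The 11 kg side's 92.254 N exceeds the other side's 80.338 N, so that mass slides down and the 12.2 kg mass slides up. Taking that direction as positive, Newton's second law for the whole system gives 92.254 − 80.338 = (11 + 12.2) a, so a = 11.916 / 23.2 = 0.5136 m/s².
For the 12.2 kg mass (up-slope positive): T − 80.338 = 12.2 × 0.5136, so T = 86.604 N.

86.6 N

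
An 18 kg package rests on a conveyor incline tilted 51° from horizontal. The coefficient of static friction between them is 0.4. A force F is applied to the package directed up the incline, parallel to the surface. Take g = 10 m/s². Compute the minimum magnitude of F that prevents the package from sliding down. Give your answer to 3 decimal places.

94.575 N

The normal force is N = mg cos 51° = 113.278 N. With F at its minimum the package is on the verge of sliding down, so static friction is at its maximum μ_s N = 0.4 × 113.278 = 45.311 N and acts up the slope.
Equilibrium along the incline: F + μ_s N = mg sin 51°, so F = 139.886 − 45.311 = 94.575 N.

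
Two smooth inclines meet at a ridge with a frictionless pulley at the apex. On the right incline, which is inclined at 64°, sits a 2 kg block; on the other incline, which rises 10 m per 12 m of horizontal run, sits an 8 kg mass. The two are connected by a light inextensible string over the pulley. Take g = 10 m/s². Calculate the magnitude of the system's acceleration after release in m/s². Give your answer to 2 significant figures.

Resolve each weight along its own incline: the 2 kg mass has component 2 × 10 × sin 64° = 17.976 N down its slope, and the 8 kg mass has 8 × 10 × sin 39.81° = 51.215 N down its slope.
The 8 kg side's 51.215 N exceeds the other side's 17.976 N, so that mass slides down and the 2 kg mass slides up. Taking that direction as positive, Newton's second law for the whole system gives 51.215 − 17.976 = (2 + 8) a, so a = 33.239 / 10 = 3.3239 m/s².

3.3 m/s²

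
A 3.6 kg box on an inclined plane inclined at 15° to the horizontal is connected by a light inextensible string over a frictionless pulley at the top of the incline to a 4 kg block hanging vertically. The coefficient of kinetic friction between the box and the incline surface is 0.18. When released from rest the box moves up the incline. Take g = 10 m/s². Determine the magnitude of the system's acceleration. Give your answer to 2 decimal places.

For the box on the incline: the weight component along the slope is m₁g sin 15° = 3.6 × 10 × 0.2588 = 9.317 N and the normal force is N = m₁g cos 15° = 34.773 N.
Kinetic friction opposes the box's motion up the incline: f = μN = 0.18 × 34.773 = 6.259 N acting down the slope.
Newton's second law for the box (up-slope positive): T − 9.317 − 6.259 = 3.6 a. For the hanging block (downward positive): 4 × 10 − T = 4 a.
Adding the two equations eliminates T: 24.424 = 7.6 a, so a = 3.2137 m/s².

3.21 m/s²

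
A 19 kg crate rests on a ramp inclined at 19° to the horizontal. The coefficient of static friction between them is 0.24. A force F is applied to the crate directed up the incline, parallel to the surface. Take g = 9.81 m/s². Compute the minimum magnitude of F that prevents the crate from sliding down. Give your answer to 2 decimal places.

18.39 N

The normal force is N = mg cos 19° = 176.235 N. With F at its minimum the crate is on the verge of sliding down, so static friction is at its maximum μ_s N = 0.24 × 176.235 = 42.296 N and acts up the slope.
Equilibrium along the incline: F + μ_s N = mg sin 19°, so F = 60.683 − 42.296 = 18.387 N.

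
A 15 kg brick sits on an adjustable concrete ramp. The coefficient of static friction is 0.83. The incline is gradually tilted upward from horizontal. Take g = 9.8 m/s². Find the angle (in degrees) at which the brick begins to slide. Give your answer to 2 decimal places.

39.69°

At the threshold of sliding, static friction is at its maximum μ_s N and exactly balances the weight component along the incline: mg sin θ = μ_s mg cos θ.
Hence tan θ = μ_s = 0.83, so θ = arctan(0.83) = 39.6927°.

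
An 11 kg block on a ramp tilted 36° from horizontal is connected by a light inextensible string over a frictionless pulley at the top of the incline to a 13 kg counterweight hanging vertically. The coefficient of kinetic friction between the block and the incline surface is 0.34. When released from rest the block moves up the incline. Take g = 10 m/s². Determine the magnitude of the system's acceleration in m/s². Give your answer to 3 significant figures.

1.46 m/s²

For the block on the incline: the weight component along the slope is m₁g sin 36° = 11 × 10 × 0.5878 = 64.658 N and the normal force is N = m₁g cos 36° = 88.992 N.
Kinetic friction opposes the block's motion up the incline: f = μN = 0.34 × 88.992 = 30.257 N acting down the slope.
Newton's second law for the block (up-slope positive): T − 64.658 − 30.257 = 11 a. For the hanging counterweight (downward positive): 13 × 10 − T = 13 a.
Adding the two equations eliminates T: 35.085 = 24 a, so a = 1.4619 m/s².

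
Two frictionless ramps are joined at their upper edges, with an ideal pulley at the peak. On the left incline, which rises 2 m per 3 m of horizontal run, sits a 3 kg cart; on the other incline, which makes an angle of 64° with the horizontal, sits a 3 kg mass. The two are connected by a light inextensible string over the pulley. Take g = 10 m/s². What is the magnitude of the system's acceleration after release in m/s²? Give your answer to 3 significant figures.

1.72 m/s²

Resolve each weight along its own incline: the 3 kg mass has component 3 × 10 × sin 33.69° = 16.641 N down its slope, and the 3 kg mass has 3 × 10 × sin 64° = 26.964 N down its slope.
The 3 kg side's 26.964 N exceeds the other side's 16.641 N, so that mass slides down and the 3 kg mass slides up. Taking that direction as positive, Newton's second law for the whole system gives 26.964 − 16.641 = (3 + 3) a, so a = 10.323 / 6 = 1.7205 m/s².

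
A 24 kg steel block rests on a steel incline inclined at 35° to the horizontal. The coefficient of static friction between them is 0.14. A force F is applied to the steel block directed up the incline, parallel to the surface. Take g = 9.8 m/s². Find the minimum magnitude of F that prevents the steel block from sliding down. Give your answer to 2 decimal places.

The normal force is N = mg cos 35° = 192.665 N. With F at its minimum the steel block is on the verge of sliding down, so static friction is at its maximum μ_s N = 0.14 × 192.665 = 26.973 N and acts up the slope.
Equilibrium along the incline: F + μ_s N = mg sin 35°, so F = 134.905 − 26.973 = 107.932 N.

107.93 N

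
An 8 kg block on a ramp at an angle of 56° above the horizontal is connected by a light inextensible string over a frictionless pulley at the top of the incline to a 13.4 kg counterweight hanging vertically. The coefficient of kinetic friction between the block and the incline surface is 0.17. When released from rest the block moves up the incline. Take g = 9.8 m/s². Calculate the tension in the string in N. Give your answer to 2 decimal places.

94.46 N

For the block on the incline: the weight component along the slope is m₁g sin 56° = 8 × 9.8 × 0.8290 = 64.994 N and the normal force is N = m₁g cos 56° = 43.841 N.
Kinetic friction opposes the block's motion up the incline: f = μN = 0.17 × 43.841 = 7.453 N acting down the slope.
Newton's second law for the block (up-slope positive): T − 64.994 − 7.453 = 8 a. For the hanging counterweight (downward positive): 13.4 × 9.8 − T = 13.4 a.
Adding the two equations eliminates T: 58.873 = 21.4 a, so a = 2.7511 m/s².
Then from the hanging counterweight's equation, T = 13.4 × (9.8 − 2.7511) = 94.455 N.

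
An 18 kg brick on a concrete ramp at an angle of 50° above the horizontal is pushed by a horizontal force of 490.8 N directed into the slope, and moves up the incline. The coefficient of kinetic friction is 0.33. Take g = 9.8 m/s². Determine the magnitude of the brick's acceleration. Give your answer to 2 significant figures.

The horizontal push has components F cos 50° = 490.8 × 0.6428 = 315.486 N up the incline and F sin 50° = 490.8 × 0.7660 = 375.953 N pressing into the surface.
The normal force is therefore N = mg cos 50° + F sin 50° = 113.390 + 375.953 = 489.343 N, and kinetic friction down the slope is μN = 0.33 × 489.343 = 161.483 N.
Along the incline: F cos 50° − mg sin 50° − μN = ma, so 315.486 − 135.122 − 161.483 = 18 a, giving a = 1.0489 m/s².

1.0 m/s²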